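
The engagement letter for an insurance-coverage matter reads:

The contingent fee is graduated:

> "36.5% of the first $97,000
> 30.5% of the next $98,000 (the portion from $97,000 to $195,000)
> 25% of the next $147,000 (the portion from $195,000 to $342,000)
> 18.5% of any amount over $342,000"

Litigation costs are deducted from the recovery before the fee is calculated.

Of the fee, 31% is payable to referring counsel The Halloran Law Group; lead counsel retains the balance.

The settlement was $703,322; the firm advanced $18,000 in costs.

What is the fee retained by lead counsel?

Fee base (net of costs): $703,322 − $18,000 = $685,322
First $97,000 at 36.5% = $35,405.00
Next $98,000 at 30.5% = $29,890.00
Next $147,000 at 25% = $36,750.00
Remaining $343,322 at 18.5% = $63,514.57
Fee: $35,405.00 + $29,890.00 + $36,750.00 + $63,514.57 = $165,559.57
Referral share: 31% of $165,559.57 = $51,323.47; lead counsel retains $165,559.57 − $51,323.47 = $114,236.10.

$114,236.10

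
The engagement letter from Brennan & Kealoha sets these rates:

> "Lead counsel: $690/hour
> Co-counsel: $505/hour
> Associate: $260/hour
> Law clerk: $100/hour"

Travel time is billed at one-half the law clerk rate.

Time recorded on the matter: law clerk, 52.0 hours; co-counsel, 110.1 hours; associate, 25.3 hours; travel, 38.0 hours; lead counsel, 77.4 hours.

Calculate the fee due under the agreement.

Lead counsel: 77.4 × $690 = $53,406.00
Co-counsel: 110.1 × $505 = $55,600.50
Associate: 25.3 × $260 = $6,578.00
Law clerk: 52.0 × $100 = $5,200.00
Subtotal: $53,406.00 + $55,600.50 + $6,578.00 + $5,200.00 = $120,784.50
Travel: 38.0 × ($100 ÷ 2) = 38.0 × $50.00 = $1,900.00
Total: $120,784.50 + $1,900.00 = $122,684.50

$122,684.50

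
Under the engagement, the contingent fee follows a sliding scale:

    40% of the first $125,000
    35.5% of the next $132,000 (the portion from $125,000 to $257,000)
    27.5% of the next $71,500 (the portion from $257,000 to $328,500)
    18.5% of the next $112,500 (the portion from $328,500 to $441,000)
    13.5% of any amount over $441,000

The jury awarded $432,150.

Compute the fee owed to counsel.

First $125,000 at 40% = $50,000.00
Next $132,000 at 35.5% = $46,860.00
Next $71,500 at 27.5% = $19,662.50
Remaining $103,650 at 18.5% = $19,175.25
Fee: $50,000.00 + $46,860.00 + $19,662.50 + $19,175.25 = $135,697.75

$135,697.75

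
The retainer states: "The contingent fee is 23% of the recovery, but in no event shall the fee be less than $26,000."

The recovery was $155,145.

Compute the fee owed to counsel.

$35,683.35

23% of $155,145 = $35,683.35
That exceeds the $26,000 minimum.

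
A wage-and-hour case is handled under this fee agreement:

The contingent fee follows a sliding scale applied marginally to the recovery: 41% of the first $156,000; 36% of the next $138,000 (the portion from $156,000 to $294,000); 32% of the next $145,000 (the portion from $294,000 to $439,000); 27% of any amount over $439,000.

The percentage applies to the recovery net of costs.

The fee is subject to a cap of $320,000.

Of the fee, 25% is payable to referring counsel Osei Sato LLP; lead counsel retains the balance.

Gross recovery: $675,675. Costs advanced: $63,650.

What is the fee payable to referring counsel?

Fee base (net of costs): $675,675 − $63,650 = $612,025
First $156,000 at 41% = $63,960.00
Next $138,000 at 36% = $49,680.00
Next $145,000 at 32% = $46,400.00
Remaining $173,025 at 27% = $46,716.75
Fee: $63,960.00 + $49,680.00 + $46,400.00 + $46,716.75 = $206,756.75
$206,756.75 is under the $320,000 cap.
Referral share: 25% of $206,756.75 = $51,689.19; lead counsel retains $206,756.75 − $51,689.19 = $155,067.56.

$51,689.19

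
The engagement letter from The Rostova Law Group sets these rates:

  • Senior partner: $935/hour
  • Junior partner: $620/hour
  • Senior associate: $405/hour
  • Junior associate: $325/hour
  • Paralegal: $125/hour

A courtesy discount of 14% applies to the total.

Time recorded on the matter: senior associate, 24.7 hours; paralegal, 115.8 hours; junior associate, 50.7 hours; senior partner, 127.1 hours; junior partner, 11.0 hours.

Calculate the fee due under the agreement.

$143,288.47

Senior partner: 127.1 × $935 = $118,838.50
Junior partner: 11.0 × $620 = $6,820.00
Senior associate: 24.7 × $405 = $10,003.50
Junior associate: 50.7 × $325 = $16,477.50
Paralegal: 115.8 × $125 = $14,475.00
Subtotal: $166,614.50
Less 14% discount: −$23,326.03
Total: $166,614.50 − $23,326.03 = $143,288.47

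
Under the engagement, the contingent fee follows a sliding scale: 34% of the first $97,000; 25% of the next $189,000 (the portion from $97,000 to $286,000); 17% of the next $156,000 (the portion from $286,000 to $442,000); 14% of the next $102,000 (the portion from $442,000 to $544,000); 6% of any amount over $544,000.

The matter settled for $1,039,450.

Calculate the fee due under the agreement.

First $97,000 at 34% = $32,980.00
Next $189,000 at 25% = $47,250.00
Next $156,000 at 17% = $26,520.00
Next $102,000 at 14% = $14,280.00
Remaining $495,450 at 6% = $29,727.00
Fee: $32,980.00 + $47,250.00 + $26,520.00 + $14,280.00 + $29,727.00 = $150,757.00

$150,757.00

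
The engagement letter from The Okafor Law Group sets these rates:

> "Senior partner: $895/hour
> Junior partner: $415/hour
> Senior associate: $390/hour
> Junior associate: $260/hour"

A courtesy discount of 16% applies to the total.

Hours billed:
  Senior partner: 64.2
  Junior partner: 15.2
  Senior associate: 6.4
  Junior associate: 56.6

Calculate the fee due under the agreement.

Senior partner: 64.2 × $895 = $57,459.00
Junior partner: 15.2 × $415 = $6,308.00
Senior associate: 6.4 × $390 = $2,496.00
Junior associate: 56.6 × $260 = $14,716.00
Subtotal: $80,979.00
Less 16% discount: −$12,956.64
Total: $80,979.00 − $12,956.64 = $68,022.36

$68,022.36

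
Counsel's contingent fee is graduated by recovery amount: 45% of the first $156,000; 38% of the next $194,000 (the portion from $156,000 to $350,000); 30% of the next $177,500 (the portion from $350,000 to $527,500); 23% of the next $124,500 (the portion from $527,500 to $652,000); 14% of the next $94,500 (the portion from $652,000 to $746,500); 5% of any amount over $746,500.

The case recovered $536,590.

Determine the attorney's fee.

$199,260.70

First $156,000 at 45% = $70,200.00
Next $194,000 at 38% = $73,720.00
Next $177,500 at 30% = $53,250.00
Remaining $9,090 at 23% = $2,090.70
Fee: $70,200.00 + $73,720.00 + $53,250.00 + $2,090.70 = $199,260.70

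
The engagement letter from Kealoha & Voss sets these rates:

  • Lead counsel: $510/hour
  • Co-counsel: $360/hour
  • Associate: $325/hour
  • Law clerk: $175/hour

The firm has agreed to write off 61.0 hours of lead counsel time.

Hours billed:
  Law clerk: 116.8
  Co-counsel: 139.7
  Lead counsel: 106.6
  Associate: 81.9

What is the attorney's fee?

$120,605.50

Lead counsel: 106.6 × $510 = $54,366.00
Co-counsel: 139.7 × $360 = $50,292.00
Associate: 81.9 × $325 = $26,617.50
Law clerk: 116.8 × $175 = $20,440.00
Subtotal: $151,715.50
Write-off: 61.0 × $510 = $31,110.00
Total: $151,715.50 − $31,110.00 = $120,605.50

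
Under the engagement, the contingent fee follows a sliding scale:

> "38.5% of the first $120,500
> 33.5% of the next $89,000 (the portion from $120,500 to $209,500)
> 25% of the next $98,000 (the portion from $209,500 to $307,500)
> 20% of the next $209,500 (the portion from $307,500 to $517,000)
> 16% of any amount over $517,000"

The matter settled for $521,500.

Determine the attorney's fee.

First $120,500 at 38.5% = $46,392.50
Next $89,000 at 33.5% = $29,815.00
Next $98,000 at 25% = $24,500.00
Next $209,500 at 20% = $41,900.00
Remaining $4,500 at 16% = $720.00
Fee: $46,392.50 + $29,815.00 + $24,500.00 + $41,900.00 + $720.00 = $143,327.50

$143,327.50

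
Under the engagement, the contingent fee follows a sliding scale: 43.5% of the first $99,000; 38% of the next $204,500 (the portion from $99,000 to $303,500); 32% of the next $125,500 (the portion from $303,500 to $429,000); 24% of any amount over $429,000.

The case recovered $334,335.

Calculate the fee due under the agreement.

$130,642.20

First $99,000 at 43.5% = $43,065.00
Next $204,500 at 38% = $77,710.00
Remaining $30,835 at 32% = $9,867.20
Fee: $43,065.00 + $77,710.00 + $9,867.20 = $130,642.20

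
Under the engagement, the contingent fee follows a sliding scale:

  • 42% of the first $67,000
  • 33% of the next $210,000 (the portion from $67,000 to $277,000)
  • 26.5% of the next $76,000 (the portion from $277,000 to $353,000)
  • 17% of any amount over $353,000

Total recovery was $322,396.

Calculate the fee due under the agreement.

$109,469.94

First $67,000 at 42% = $28,140.00
Next $210,000 at 33% = $69,300.00
Remaining $45,396 at 26.5% = $12,029.94
Fee: $28,140.00 + $69,300.00 + $12,029.94 = $109,469.94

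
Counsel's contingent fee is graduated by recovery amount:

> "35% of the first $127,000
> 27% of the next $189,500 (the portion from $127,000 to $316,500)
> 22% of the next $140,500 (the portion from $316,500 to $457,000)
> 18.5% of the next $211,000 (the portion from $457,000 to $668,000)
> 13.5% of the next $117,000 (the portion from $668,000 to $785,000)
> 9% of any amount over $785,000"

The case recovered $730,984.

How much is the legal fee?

First $127,000 at 35% = $44,450.00
Next $189,500 at 27% = $51,165.00
Next $140,500 at 22% = $30,910.00
Next $211,000 at 18.5% = $39,035.00
Remaining $62,984 at 13.5% = $8,502.84
Fee: $44,450.00 + $51,165.00 + $30,910.00 + $39,035.00 + $8,502.84 = $174,062.84

$174,062.84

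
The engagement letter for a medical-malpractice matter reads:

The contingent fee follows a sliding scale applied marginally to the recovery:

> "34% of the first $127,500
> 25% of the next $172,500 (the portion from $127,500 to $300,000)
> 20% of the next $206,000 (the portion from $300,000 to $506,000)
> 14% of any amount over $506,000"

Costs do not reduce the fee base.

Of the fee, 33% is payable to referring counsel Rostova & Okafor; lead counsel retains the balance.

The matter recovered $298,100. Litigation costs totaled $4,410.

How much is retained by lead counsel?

$57,620.00

Fee base is the gross recovery, $298,100; costs are reimbursed separately.
First $127,500 at 34% = $43,350.00
Remaining $170,600 at 25% = $42,650.00
Fee: $43,350.00 + $42,650.00 = $86,000.00
Referral share: 33% of $86,000.00 = $28,380.00; lead counsel retains $86,000.00 − $28,380.00 = $57,620.00.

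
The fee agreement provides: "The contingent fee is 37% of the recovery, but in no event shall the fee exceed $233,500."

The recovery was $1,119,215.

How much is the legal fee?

$233,500.00

37% of $1,119,215 = $414,109.55
That exceeds the $233,500 cap, so the fee is capped at $233,500.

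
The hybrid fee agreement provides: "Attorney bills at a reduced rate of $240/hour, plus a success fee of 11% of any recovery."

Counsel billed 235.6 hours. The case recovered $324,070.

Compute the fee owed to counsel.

$92,191.70

Hourly: 235.6 × $240 = $56,544.00
Success fee: 11% of $324,070 = $35,647.70
Total: $56,544.00 + $35,647.70 = $92,191.70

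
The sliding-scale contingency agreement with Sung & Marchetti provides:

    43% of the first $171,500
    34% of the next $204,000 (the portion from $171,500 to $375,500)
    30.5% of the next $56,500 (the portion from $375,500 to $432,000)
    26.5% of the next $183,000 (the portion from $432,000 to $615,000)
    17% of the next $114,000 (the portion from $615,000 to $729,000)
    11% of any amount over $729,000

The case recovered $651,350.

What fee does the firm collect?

$215,012.00

First $171,500 at 43% = $73,745.00
Next $204,000 at 34% = $69,360.00
Next $56,500 at 30.5% = $17,232.50
Next $183,000 at 26.5% = $48,495.00
Remaining $36,350 at 17% = $6,179.50
Fee: $73,745.00 + $69,360.00 + $17,232.50 + $48,495.00 + $6,179.50 = $215,012.00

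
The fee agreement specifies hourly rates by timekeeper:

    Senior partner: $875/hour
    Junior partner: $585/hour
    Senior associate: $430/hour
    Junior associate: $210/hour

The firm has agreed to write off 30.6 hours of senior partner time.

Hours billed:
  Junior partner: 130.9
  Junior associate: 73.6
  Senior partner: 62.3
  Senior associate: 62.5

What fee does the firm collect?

$146,645.00

Senior partner: 62.3 × $875 = $54,512.50
Junior partner: 130.9 × $585 = $76,576.50
Senior associate: 62.5 × $430 = $26,875.00
Junior associate: 73.6 × $210 = $15,456.00
Subtotal: $173,420.00
Write-off: 30.6 × $875 = $26,775.00
Total: $173,420.00 − $26,775.00 = $146,645.00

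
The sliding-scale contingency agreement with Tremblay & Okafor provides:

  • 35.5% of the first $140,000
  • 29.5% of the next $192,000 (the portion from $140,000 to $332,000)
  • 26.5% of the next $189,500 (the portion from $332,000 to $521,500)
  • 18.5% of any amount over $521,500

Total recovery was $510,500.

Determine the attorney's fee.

$153,642.50

First $140,000 at 35.5% = $49,700.00
Next $192,000 at 29.5% = $56,640.00
Remaining $178,500 at 26.5% = $47,302.50
Fee: $49,700.00 + $56,640.00 + $47,302.50 = $153,642.50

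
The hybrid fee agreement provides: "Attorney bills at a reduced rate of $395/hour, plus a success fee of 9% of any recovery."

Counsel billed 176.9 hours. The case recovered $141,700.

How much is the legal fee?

$82,628.50

Hourly: 176.9 × $395 = $69,875.50
Success fee: 9% of $141,700 = $12,753.00
Total: $69,875.50 + $12,753.00 = $82,628.50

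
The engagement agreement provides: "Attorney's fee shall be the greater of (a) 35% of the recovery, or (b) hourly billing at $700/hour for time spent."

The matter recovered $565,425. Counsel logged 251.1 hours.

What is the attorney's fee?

(a) 35% of $565,425 = $197,898.75
(b) 251.1 × $700 = $175,770.00
The greater is (a): $197,898.75.

$197,898.75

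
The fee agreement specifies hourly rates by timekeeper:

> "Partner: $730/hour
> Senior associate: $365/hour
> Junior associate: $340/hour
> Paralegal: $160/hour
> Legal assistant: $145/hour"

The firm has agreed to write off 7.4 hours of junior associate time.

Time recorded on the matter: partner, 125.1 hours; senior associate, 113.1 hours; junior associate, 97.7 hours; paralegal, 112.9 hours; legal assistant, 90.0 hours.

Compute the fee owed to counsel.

$194,420.50

Partner: 125.1 × $730 = $91,323.00
Senior associate: 113.1 × $365 = $41,281.50
Junior associate: 97.7 × $340 = $33,218.00
Paralegal: 112.9 × $160 = $18,064.00
Legal assistant: 90.0 × $145 = $13,050.00
Subtotal: $196,936.50
Write-off: 7.4 × $340 = $2,516.00
Total: $196,936.50 − $2,516.00 = $194,420.50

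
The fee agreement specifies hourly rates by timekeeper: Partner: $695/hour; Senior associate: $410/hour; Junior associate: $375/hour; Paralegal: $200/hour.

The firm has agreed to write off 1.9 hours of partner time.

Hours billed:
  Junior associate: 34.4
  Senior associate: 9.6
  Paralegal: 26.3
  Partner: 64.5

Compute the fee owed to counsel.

$65,603.00

Partner: 64.5 × $695 = $44,827.50
Senior associate: 9.6 × $410 = $3,936.00
Junior associate: 34.4 × $375 = $12,900.00
Paralegal: 26.3 × $200 = $5,260.00
Subtotal: $66,923.50
Write-off: 1.9 × $695 = $1,320.50
Total: $66,923.50 − $1,320.50 = $65,603.00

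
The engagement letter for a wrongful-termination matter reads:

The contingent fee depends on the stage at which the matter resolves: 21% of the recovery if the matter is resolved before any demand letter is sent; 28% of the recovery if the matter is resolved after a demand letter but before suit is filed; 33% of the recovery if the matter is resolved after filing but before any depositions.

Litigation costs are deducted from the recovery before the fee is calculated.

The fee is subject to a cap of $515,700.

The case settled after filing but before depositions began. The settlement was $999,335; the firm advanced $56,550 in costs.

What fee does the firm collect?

$311,119.05

Fee base (net of costs): $999,335 − $56,550 = $942,785
The matter settled after filing but before depositions began, so the 33% rate applies.
$942,785 × 33% = $311,119.05
$311,119.05 is under the $515,700 cap.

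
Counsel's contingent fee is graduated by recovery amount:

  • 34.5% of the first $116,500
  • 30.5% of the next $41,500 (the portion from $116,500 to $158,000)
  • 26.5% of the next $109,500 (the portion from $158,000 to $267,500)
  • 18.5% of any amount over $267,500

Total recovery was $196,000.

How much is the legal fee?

First $116,500 at 34.5% = $40,192.50
Next $41,500 at 30.5% = $12,657.50
Remaining $38,000 at 26.5% = $10,070.00
Fee: $40,192.50 + $12,657.50 + $10,070.00 = $62,920.00

$62,920.00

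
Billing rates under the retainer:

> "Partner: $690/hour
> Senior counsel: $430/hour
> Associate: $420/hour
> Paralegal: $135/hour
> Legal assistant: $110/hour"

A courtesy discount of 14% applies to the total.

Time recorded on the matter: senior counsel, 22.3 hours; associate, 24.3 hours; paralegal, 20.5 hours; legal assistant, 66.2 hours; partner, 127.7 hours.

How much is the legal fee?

Partner: 127.7 × $690 = $88,113.00
Senior counsel: 22.3 × $430 = $9,589.00
Associate: 24.3 × $420 = $10,206.00
Paralegal: 20.5 × $135 = $2,767.50
Legal assistant: 66.2 × $110 = $7,282.00
Subtotal: $117,957.50
Less 14% discount: −$16,514.05
Total: $117,957.50 − $16,514.05 = $101,443.45

$101,443.45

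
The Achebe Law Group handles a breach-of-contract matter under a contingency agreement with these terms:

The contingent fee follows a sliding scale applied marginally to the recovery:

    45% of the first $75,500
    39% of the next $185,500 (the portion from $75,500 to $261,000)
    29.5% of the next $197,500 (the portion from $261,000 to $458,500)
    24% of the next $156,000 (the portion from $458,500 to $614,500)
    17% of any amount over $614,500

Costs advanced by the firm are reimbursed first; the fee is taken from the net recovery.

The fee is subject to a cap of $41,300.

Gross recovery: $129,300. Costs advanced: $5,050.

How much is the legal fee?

Fee base (net of costs): $129,300 − $5,050 = $124,250
First $75,500 at 45% = $33,975.00
Remaining $48,750 at 39% = $19,012.50
Fee: $33,975.00 + $19,012.50 = $52,987.50
$52,987.50 exceeds the $41,300 cap, so the fee is capped at $41,300.00.

$41,300.00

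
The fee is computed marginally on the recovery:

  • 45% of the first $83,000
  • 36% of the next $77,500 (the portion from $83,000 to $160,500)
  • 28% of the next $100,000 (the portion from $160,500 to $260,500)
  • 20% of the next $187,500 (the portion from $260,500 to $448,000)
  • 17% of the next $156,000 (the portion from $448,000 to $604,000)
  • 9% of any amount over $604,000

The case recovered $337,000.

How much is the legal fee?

First $83,000 at 45% = $37,350.00
Next $77,500 at 36% = $27,900.00
Next $100,000 at 28% = $28,000.00
Remaining $76,500 at 20% = $15,300.00
Fee: $37,350.00 + $27,900.00 + $28,000.00 + $15,300.00 = $108,550.00

$108,550.00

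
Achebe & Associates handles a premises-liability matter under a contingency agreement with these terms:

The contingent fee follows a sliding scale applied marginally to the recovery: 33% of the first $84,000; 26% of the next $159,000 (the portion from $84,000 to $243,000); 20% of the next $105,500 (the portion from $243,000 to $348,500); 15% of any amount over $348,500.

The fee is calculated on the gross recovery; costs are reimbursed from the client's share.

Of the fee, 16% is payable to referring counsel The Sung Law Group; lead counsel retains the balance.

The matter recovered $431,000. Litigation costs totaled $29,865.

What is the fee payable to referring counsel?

Fee base is the gross recovery, $431,000; costs are reimbursed separately.
First $84,000 at 33% = $27,720.00
Next $159,000 at 26% = $41,340.00
Next $105,500 at 20% = $21,100.00
Remaining $82,500 at 15% = $12,375.00
Fee: $27,720.00 + $41,340.00 + $21,100.00 + $12,375.00 = $102,535.00
Referral share: 16% of $102,535.00 = $16,405.60; lead counsel retains $102,535.00 − $16,405.60 = $86,129.40.

$16,405.60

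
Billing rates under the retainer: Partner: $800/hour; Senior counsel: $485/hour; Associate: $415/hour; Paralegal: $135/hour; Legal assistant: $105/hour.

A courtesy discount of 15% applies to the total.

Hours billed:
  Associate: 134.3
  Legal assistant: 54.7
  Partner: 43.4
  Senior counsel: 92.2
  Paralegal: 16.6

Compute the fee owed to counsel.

$121,682.60

Partner: 43.4 × $800 = $34,720.00
Senior counsel: 92.2 × $485 = $44,717.00
Associate: 134.3 × $415 = $55,734.50
Paralegal: 16.6 × $135 = $2,241.00
Legal assistant: 54.7 × $105 = $5,743.50
Subtotal: $143,156.00
Less 15% discount: −$21,473.40
Total: $143,156.00 − $21,473.40 = $121,682.60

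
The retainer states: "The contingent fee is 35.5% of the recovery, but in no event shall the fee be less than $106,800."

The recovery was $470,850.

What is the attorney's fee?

$167,151.75

35.5% of $470,850 = $167,151.75
That exceeds the $106,800 minimum.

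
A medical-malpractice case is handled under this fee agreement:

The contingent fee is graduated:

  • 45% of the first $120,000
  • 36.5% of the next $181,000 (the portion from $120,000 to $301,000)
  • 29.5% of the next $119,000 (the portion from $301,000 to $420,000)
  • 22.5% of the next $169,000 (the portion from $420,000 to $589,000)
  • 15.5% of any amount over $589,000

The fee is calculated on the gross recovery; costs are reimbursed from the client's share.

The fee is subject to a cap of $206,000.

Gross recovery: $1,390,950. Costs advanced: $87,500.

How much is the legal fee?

$206,000.00

Fee base is the gross recovery, $1,390,950; costs are reimbursed separately.
First $120,000 at 45% = $54,000.00
Next $181,000 at 36.5% = $66,065.00
Next $119,000 at 29.5% = $35,105.00
Next $169,000 at 22.5% = $38,025.00
Remaining $801,950 at 15.5% = $124,302.25
Fee: $54,000.00 + $66,065.00 + $35,105.00 + $38,025.00 + $124,302.25 = $317,497.25
$317,497.25 exceeds the $206,000 cap, so the fee is capped at $206,000.00.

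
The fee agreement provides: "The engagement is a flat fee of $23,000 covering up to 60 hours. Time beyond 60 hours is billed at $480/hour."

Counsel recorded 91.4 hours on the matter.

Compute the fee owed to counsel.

$38,072.00

Flat fee: $23,000.00
Excess hours: 91.4 − 60 = 31.4
Overrun: 31.4 × $480 = $15,072.00
Total: $23,000.00 + $15,072.00 = $38,072.00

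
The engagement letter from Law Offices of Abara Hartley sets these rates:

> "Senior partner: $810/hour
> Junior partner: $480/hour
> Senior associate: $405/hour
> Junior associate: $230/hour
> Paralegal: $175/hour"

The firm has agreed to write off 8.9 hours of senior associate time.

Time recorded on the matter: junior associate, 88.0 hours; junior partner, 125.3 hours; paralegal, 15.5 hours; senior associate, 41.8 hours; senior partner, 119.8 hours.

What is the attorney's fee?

$193,459.00

Senior partner: 119.8 × $810 = $97,038.00
Junior partner: 125.3 × $480 = $60,144.00
Senior associate: 41.8 × $405 = $16,929.00
Junior associate: 88.0 × $230 = $20,240.00
Paralegal: 15.5 × $175 = $2,712.50
Subtotal: $197,063.50
Write-off: 8.9 × $405 = $3,604.50
Total: $197,063.50 − $3,604.50 = $193,459.00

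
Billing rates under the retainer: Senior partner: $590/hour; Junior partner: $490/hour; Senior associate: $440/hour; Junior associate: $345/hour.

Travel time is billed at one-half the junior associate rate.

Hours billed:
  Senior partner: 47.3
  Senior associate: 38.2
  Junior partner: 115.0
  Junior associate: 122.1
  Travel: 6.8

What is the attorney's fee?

Senior partner: 47.3 × $590 = $27,907.00
Junior partner: 115.0 × $490 = $56,350.00
Senior associate: 38.2 × $440 = $16,808.00
Junior associate: 122.1 × $345 = $42,124.50
Subtotal: $27,907.00 + $56,350.00 + $16,808.00 + $42,124.50 = $143,189.50
Travel: 6.8 × ($345 ÷ 2) = 6.8 × $172.50 = $1,173.00
Total: $143,189.50 + $1,173.00 = $144,362.50

$144,362.50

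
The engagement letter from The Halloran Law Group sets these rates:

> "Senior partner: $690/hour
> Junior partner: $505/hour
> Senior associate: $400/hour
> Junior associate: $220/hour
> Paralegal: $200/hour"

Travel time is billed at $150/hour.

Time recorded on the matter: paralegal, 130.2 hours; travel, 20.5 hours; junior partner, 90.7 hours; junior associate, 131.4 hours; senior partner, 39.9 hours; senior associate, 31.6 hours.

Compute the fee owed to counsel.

$143,997.50

Senior partner: 39.9 × $690 = $27,531.00
Junior partner: 90.7 × $505 = $45,803.50
Senior associate: 31.6 × $400 = $12,640.00
Junior associate: 131.4 × $220 = $28,908.00
Paralegal: 130.2 × $200 = $26,040.00
Subtotal: $27,531.00 + $45,803.50 + $12,640.00 + $28,908.00 + $26,040.00 = $140,922.50
Travel: 20.5 × $150 = $3,075.00
Total: $140,922.50 + $3,075.00 = $143,997.50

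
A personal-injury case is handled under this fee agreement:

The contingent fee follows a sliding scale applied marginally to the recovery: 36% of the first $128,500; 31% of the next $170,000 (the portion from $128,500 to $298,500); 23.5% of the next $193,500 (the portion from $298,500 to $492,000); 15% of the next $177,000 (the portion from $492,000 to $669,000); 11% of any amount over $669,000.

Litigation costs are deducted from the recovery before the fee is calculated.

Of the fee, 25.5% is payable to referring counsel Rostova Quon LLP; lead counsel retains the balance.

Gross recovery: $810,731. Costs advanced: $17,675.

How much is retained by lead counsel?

Fee base (net of costs): $810,731 − $17,675 = $793,056
First $128,500 at 36% = $46,260.00
Next $170,000 at 31% = $52,700.00
Next $193,500 at 23.5% = $45,472.50
Next $177,000 at 15% = $26,550.00
Remaining $124,056 at 11% = $13,646.16
Fee: $46,260.00 + $52,700.00 + $45,472.50 + $26,550.00 + $13,646.16 = $184,628.66
Referral share: 25.5% of $184,628.66 = $47,080.31; lead counsel retains $184,628.66 − $47,080.31 = $137,548.35.

$137,548.35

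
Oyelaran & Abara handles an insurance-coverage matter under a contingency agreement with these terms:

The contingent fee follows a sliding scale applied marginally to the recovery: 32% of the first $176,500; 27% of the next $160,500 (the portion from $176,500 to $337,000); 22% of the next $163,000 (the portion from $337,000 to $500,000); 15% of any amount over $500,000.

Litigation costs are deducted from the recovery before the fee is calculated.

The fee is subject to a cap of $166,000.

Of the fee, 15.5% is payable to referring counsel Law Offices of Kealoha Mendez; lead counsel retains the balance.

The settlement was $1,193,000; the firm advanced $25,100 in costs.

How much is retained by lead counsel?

$140,270.00

Fee base (net of costs): $1,193,000 − $25,100 = $1,167,900
First $176,500 at 32% = $56,480.00
Next $160,500 at 27% = $43,335.00
Next $163,000 at 22% = $35,860.00
Remaining $667,900 at 15% = $100,185.00
Fee: $56,480.00 + $43,335.00 + $35,860.00 + $100,185.00 = $235,860.00
$235,860.00 exceeds the $166,000 cap, so the fee is capped at $166,000.00.
Referral share: 15.5% of $166,000.00 = $25,730.00; lead counsel retains $166,000.00 − $25,730.00 = $140,270.00.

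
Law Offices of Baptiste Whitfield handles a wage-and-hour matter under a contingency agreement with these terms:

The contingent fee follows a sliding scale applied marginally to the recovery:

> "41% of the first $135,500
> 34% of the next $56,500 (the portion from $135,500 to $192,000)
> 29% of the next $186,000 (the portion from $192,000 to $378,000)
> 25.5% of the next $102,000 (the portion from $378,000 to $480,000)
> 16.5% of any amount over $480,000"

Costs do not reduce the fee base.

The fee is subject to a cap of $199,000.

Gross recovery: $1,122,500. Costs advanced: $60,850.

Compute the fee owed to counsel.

$199,000.00

Fee base is the gross recovery, $1,122,500; costs are reimbursed separately.
First $135,500 at 41% = $55,555.00
Next $56,500 at 34% = $19,210.00
Next $186,000 at 29% = $53,940.00
Next $102,000 at 25.5% = $26,010.00
Remaining $642,500 at 16.5% = $106,012.50
Fee: $55,555.00 + $19,210.00 + $53,940.00 + $26,010.00 + $106,012.50 = $260,727.50
$260,727.50 exceeds the $199,000 cap, so the fee is capped at $199,000.00.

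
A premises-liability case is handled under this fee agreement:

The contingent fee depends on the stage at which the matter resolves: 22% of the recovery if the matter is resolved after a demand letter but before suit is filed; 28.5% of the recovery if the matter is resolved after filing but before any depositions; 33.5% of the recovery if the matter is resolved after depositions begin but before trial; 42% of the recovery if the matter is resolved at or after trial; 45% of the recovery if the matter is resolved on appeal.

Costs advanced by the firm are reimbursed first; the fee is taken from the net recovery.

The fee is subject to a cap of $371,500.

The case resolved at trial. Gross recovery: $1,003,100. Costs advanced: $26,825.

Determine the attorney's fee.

Fee base (net of costs): $1,003,100 − $26,825 = $976,275
The matter resolved at trial, so the 42% rate applies.
$976,275 × 42% = $410,035.50
$410,035.50 exceeds the $371,500 cap, so the fee is capped at $371,500.00.

$371,500.00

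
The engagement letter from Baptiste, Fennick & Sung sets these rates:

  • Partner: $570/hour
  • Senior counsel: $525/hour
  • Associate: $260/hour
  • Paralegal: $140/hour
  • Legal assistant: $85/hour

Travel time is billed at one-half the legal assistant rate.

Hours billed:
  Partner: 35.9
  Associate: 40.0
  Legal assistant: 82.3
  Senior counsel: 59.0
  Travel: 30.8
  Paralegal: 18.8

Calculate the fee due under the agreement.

Partner: 35.9 × $570 = $20,463.00
Senior counsel: 59.0 × $525 = $30,975.00
Associate: 40.0 × $260 = $10,400.00
Paralegal: 18.8 × $140 = $2,632.00
Legal assistant: 82.3 × $85 = $6,995.50
Subtotal: $20,463.00 + $30,975.00 + $10,400.00 + $2,632.00 + $6,995.50 = $71,465.50
Travel: 30.8 × ($85 ÷ 2) = 30.8 × $42.50 = $1,309.00
Total: $71,465.50 + $1,309.00 = $72,774.50

$72,774.50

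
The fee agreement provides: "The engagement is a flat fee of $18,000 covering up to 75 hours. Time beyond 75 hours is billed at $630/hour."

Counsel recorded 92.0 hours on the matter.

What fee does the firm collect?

$28,710.00

Flat fee: $18,000.00
Excess hours: 92.0 − 75 = 17.0
Overrun: 17.0 × $630 = $10,710.00
Total: $18,000.00 + $10,710.00 = $28,710.00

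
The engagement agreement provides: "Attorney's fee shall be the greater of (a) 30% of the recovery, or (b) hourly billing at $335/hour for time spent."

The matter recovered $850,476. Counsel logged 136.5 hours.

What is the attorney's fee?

$255,142.80

(a) 30% of $850,476 = $255,142.80
(b) 136.5 × $335 = $45,727.50
The greater is (a): $255,142.80.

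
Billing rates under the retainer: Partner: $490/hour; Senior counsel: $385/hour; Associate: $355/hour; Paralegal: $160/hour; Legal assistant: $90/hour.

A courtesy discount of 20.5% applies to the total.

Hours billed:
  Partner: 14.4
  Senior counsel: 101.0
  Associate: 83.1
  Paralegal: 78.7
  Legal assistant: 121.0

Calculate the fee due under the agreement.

$78,644.18

Partner: 14.4 × $490 = $7,056.00
Senior counsel: 101.0 × $385 = $38,885.00
Associate: 83.1 × $355 = $29,500.50
Paralegal: 78.7 × $160 = $12,592.00
Legal assistant: 121.0 × $90 = $10,890.00
Subtotal: $98,923.50
Less 20.5% discount: −$20,279.32
Total: $98,923.50 − $20,279.32 = $78,644.18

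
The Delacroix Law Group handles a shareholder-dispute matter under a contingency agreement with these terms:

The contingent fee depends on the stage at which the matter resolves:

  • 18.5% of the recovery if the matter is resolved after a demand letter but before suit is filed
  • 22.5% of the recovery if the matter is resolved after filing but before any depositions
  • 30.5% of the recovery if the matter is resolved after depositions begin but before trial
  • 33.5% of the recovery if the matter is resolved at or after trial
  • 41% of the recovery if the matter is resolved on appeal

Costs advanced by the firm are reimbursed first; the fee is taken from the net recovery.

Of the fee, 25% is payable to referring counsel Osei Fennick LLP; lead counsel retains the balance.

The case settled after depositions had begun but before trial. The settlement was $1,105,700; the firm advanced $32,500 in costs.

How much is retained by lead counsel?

$245,494.50

Fee base (net of costs): $1,105,700 − $32,500 = $1,073,200
The matter settled after depositions had begun but before trial, so the 30.5% rate applies.
$1,073,200 × 30.5% = $327,326.00
Referral share: 25% of $327,326.00 = $81,831.50; lead counsel retains $327,326.00 − $81,831.50 = $245,494.50.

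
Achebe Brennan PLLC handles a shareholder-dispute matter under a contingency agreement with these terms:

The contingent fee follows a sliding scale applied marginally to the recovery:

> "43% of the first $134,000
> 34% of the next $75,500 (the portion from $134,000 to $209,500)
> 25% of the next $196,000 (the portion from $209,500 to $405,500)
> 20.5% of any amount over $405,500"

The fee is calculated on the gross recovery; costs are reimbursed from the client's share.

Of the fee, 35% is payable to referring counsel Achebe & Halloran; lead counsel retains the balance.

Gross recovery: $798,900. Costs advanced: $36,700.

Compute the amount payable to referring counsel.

$74,527.95

Fee base is the gross recovery, $798,900; costs are reimbursed separately.
First $134,000 at 43% = $57,620.00
Next $75,500 at 34% = $25,670.00
Next $196,000 at 25% = $49,000.00
Remaining $393,400 at 20.5% = $80,647.00
Fee: $57,620.00 + $25,670.00 + $49,000.00 + $80,647.00 = $212,937.00
Referral share: 35% of $212,937.00 = $74,527.95; lead counsel retains $212,937.00 − $74,527.95 = $138,409.05.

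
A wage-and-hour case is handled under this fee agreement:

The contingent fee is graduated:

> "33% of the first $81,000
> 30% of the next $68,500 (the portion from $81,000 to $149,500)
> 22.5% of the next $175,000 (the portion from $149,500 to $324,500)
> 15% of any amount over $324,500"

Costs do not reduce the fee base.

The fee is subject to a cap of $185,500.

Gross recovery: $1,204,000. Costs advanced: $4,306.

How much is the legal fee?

Fee base is the gross recovery, $1,204,000; costs are reimbursed separately.
First $81,000 at 33% = $26,730.00
Next $68,500 at 30% = $20,550.00
Next $175,000 at 22.5% = $39,375.00
Remaining $879,500 at 15% = $131,925.00
Fee: $26,730.00 + $20,550.00 + $39,375.00 + $131,925.00 = $218,580.00
$218,580.00 exceeds the $185,500 cap, so the fee is capped at $185,500.00.

$185,500.00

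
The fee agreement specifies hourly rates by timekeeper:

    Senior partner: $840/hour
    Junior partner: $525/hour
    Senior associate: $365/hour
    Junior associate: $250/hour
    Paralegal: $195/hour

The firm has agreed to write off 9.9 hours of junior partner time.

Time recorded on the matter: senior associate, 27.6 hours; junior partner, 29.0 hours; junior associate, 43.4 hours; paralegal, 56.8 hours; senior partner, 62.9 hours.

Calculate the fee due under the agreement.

Senior partner: 62.9 × $840 = $52,836.00
Junior partner: 29.0 × $525 = $15,225.00
Senior associate: 27.6 × $365 = $10,074.00
Junior associate: 43.4 × $250 = $10,850.00
Paralegal: 56.8 × $195 = $11,076.00
Subtotal: $100,061.00
Write-off: 9.9 × $525 = $5,197.50
Total: $100,061.00 − $5,197.50 = $94,863.50

$94,863.50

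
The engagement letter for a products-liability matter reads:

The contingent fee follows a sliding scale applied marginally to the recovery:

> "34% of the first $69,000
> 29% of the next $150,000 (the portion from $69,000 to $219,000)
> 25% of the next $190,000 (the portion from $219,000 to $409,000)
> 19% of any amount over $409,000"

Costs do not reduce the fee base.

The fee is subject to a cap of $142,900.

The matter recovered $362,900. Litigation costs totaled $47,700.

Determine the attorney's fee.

$102,935.00

Fee base is the gross recovery, $362,900; costs are reimbursed separately.
First $69,000 at 34% = $23,460.00
Next $150,000 at 29% = $43,500.00
Remaining $143,900 at 25% = $35,975.00
Fee: $23,460.00 + $43,500.00 + $35,975.00 = $102,935.00
$102,935.00 is under the $142,900 cap.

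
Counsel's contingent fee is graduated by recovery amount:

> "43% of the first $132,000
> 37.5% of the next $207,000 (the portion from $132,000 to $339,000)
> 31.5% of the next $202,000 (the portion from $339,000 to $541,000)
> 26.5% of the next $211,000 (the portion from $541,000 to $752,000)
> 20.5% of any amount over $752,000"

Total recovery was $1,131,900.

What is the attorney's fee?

$331,809.50

First $132,000 at 43% = $56,760.00
Next $207,000 at 37.5% = $77,625.00
Next $202,000 at 31.5% = $63,630.00
Next $211,000 at 26.5% = $55,915.00
Remaining $379,900 at 20.5% = $77,879.50
Fee: $56,760.00 + $77,625.00 + $63,630.00 + $55,915.00 + $77,879.50 = $331,809.50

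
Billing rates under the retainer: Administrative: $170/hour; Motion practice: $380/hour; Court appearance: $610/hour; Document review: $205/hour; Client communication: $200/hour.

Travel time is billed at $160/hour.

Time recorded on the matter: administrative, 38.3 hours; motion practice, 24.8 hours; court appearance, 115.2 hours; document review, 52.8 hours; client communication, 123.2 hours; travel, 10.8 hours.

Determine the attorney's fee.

Administrative: 38.3 × $170 = $6,511.00
Motion practice: 24.8 × $380 = $9,424.00
Court appearance: 115.2 × $610 = $70,272.00
Document review: 52.8 × $205 = $10,824.00
Client communication: 123.2 × $200 = $24,640.00
Subtotal: $6,511.00 + $9,424.00 + $70,272.00 + $10,824.00 + $24,640.00 = $121,671.00
Travel: 10.8 × $160 = $1,728.00
Total: $121,671.00 + $1,728.00 = $123,399.00

$123,399.00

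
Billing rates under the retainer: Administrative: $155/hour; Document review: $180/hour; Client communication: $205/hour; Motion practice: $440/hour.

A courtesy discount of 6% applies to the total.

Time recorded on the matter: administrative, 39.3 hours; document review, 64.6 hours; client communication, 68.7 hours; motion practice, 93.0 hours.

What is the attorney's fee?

Administrative: 39.3 × $155 = $6,091.50
Document review: 64.6 × $180 = $11,628.00
Client communication: 68.7 × $205 = $14,083.50
Motion practice: 93.0 × $440 = $40,920.00
Subtotal: $72,723.00
Less 6% discount: −$4,363.38
Total: $72,723.00 − $4,363.38 = $68,359.62

$68,359.62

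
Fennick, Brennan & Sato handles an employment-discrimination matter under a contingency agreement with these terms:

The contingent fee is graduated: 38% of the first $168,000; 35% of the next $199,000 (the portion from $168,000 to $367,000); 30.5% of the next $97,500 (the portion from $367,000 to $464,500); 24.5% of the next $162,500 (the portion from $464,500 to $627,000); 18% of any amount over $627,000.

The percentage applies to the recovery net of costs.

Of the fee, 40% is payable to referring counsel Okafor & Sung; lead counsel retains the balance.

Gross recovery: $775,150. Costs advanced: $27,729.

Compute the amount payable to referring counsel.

Fee base (net of costs): $775,150 − $27,729 = $747,421
First $168,000 at 38% = $63,840.00
Next $199,000 at 35% = $69,650.00
Next $97,500 at 30.5% = $29,737.50
Next $162,500 at 24.5% = $39,812.50
Remaining $120,421 at 18% = $21,675.78
Fee: $63,840.00 + $69,650.00 + $29,737.50 + $39,812.50 + $21,675.78 = $224,715.78
Referral share: 40% of $224,715.78 = $89,886.31; lead counsel retains $224,715.78 − $89,886.31 = $134,829.47.

$89,886.31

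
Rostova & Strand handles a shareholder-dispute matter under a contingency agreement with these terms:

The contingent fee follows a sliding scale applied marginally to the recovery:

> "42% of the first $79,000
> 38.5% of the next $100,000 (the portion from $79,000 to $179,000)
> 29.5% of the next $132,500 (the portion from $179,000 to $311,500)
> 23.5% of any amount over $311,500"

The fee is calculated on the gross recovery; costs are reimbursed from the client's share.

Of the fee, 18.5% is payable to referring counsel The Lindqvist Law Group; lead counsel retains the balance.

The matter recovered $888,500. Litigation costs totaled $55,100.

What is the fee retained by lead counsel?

Fee base is the gross recovery, $888,500; costs are reimbursed separately.
First $79,000 at 42% = $33,180.00
Next $100,000 at 38.5% = $38,500.00
Next $132,500 at 29.5% = $39,087.50
Remaining $577,000 at 23.5% = $135,595.00
Fee: $33,180.00 + $38,500.00 + $39,087.50 + $135,595.00 = $246,362.50
Referral share: 18.5% of $246,362.50 = $45,577.06; lead counsel retains $246,362.50 − $45,577.06 = $200,785.44.

$200,785.44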